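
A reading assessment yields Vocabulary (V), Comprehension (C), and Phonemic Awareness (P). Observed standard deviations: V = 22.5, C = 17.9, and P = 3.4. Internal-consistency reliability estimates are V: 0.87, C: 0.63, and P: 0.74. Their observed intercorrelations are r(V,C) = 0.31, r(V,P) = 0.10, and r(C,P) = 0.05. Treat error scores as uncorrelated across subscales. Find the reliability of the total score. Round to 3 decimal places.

Var(V+C+P) = 22.5² + 17.9² + 3.4² + 2·[22.5·17.9·0.31 + 22.5·3.4·0.10 + 17.9·3.4·0.05] = 838.22 + 271.091 = 1109.31.
Because errors are independent across components, Cov(Tᵢ,Tⱼ) = Cov(Xᵢ,Xⱼ); the off-diagonal part of the true-score variance is the same as above.
True-score variance = [22.5²·0.87 + 17.9²·0.63 + 3.4²·0.74] + 271.091 = 650.85 + 271.091 = 921.941.
Reliability = 921.941 / 1109.31 = 0.831.

0.831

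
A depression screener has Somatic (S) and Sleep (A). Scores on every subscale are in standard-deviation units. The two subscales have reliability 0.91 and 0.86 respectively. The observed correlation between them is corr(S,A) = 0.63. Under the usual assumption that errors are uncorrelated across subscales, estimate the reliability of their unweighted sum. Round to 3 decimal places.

0.929

Var(S+A) = 2 + 2·[0.63] = 2 + 1.26 = 3.26.
With uncorrelated errors the cross-covariances are all true-score covariance, so they carry over unchanged; only the diagonal terms shrink to ρᵢσᵢ².
True-score variance = [0.91 + 0.86] + 1.26 = 1.77 + 1.26 = 3.03.
Reliability = 3.03 / 3.26 = 0.929.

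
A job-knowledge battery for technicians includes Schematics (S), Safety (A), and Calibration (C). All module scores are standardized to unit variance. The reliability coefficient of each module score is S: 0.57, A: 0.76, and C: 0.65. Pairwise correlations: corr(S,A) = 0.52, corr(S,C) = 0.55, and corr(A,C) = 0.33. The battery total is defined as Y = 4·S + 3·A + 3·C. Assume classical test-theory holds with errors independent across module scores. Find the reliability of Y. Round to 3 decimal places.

0.814

Var(Y) = 4² + 3² + 3² + 2·[12·0.52 + 12·0.55 + 9·0.33] = 34 + 31.62 = 65.62.
Under uncorrelated errors the observed covariances equal the true-score covariances, so only the own-variance terms attenuate.
True-score variance = [4²·0.57 + 3²·0.76 + 3²·0.65] + 31.62 = 21.81 + 31.62 = 53.43.
Reliability = 53.43 / 65.62 = 0.814.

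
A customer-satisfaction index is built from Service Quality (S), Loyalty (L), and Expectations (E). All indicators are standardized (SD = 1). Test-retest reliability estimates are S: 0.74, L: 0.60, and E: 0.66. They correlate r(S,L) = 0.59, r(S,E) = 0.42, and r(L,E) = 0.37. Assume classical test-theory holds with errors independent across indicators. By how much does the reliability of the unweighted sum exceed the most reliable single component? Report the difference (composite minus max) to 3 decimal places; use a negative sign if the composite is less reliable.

Var(sum) = 3 + 2.76 = 5.76; true-score variance = 2 + 2.76 = 4.76; composite reliability = 0.8264.
Max component reliability = 0.7400.
Difference = 0.8264 − 0.7400 = 0.086.

0.086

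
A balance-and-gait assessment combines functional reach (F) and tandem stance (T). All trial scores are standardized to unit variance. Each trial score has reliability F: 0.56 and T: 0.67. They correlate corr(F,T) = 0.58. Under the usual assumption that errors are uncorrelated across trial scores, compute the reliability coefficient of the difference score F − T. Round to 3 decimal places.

0.083

Var(F−T) = 1 + 1 − 2·0.58 = 2 − 1.16 = 0.84.
Under uncorrelated errors the observed covariances equal the true-score covariances, so only the own-variance terms attenuate.
True-score variance = [0.56 + 0.67] − 1.16 = 1.23 − 1.16 = 0.07.
Reliability = 0.07 / 0.84 = 0.083.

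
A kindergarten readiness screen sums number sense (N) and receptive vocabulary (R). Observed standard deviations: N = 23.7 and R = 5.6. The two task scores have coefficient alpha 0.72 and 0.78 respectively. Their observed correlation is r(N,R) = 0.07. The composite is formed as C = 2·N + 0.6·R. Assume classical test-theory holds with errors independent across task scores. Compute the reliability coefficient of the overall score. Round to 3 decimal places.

0.723

Var(C) = 2²·23.7² + 0.6²·5.6² + 2·[1.2·23.7·5.6·0.07] = 2258.05 + 22.297 = 2280.35.
Under uncorrelated errors the observed covariances equal the true-score covariances, so only the own-variance terms attenuate.
True-score variance = [2²·23.7²·0.72 + 0.6²·5.6²·0.78] + 22.297 = 1626.47 + 22.297 = 1648.77.
Reliability = 1648.77 / 2280.35 = 0.723.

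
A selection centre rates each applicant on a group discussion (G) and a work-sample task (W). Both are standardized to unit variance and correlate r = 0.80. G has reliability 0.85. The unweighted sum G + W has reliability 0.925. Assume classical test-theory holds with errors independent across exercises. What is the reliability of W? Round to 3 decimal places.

Var(G+W) = 2 + 2·0.80 = 3.600.
True-score variance = ρ_G + ρ_W + 2·0.80, so 0.925 = (0.85 + ρ_W + 1.60) / 3.600.
ρ_W = 0.925·3.600 − 0.85 − 1.60 = 0.880.

0.880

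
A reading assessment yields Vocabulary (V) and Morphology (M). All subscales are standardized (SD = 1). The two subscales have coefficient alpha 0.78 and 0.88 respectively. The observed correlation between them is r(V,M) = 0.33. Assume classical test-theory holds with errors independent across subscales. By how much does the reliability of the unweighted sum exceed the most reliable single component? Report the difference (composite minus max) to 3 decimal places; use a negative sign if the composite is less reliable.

-0.008

Var(sum) = 2 + 0.66 = 2.66; true-score variance = 1.66 + 0.66 = 2.32; composite reliability = 0.8722.
Max component reliability = 0.8800.
Difference = 0.8722 − 0.8800 = -0.008.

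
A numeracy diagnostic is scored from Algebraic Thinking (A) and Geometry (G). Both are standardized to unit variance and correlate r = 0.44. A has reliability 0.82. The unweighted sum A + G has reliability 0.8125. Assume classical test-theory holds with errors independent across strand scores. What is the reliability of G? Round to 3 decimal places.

0.640

Var(A+G) = 2 + 2·0.44 = 2.880.
True-score variance = ρ_A + ρ_G + 2·0.44, so 0.8125 = (0.82 + ρ_G + 0.88) / 2.880.
ρ_G = 0.8125·2.880 − 0.82 − 0.88 = 0.640.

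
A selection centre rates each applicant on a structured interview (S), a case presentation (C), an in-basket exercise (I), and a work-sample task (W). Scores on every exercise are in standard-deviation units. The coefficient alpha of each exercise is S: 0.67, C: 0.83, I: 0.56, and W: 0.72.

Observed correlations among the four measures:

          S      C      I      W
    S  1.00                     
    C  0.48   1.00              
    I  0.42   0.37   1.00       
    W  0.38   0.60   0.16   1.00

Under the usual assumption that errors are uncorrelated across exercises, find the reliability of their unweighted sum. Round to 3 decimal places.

Var(S+C+I+W) = 4 + 2·[0.48 + 0.42 + 0.38 + 0.37 + 0.60 + 0.16] = 4 + 4.82 = 8.82.
With uncorrelated errors the cross-covariances are all true-score covariance, so they carry over unchanged; only the diagonal terms shrink to ρᵢσᵢ².
True-score variance = [0.67 + 0.83 + 0.56 + 0.72] + 4.82 = 2.78 + 4.82 = 7.6.
Reliability = 7.6 / 8.82 = 0.862.

0.862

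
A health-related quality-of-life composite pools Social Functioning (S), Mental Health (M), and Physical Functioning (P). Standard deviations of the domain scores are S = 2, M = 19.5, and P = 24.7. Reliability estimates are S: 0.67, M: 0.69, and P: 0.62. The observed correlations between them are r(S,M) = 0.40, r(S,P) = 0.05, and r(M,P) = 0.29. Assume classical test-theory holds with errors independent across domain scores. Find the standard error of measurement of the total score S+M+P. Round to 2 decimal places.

18.74

Var(total) = 994.34 + 315.497 = 1309.84.
True-score variance = 643.308 + 315.497 = 958.805, so reliability = 0.7320.
Error variance = 1309.84 − 958.805 = 351.032; SEM = √351.032 = 18.74.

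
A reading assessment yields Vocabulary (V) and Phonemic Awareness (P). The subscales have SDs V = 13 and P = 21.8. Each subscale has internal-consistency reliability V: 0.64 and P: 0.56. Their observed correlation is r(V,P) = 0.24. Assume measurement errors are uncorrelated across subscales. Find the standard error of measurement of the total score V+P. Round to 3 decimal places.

16.430

Var(total) = 644.24 + 136.032 = 780.272.
True-score variance = 374.294 + 136.032 = 510.326, so reliability = 0.6540.
Error variance = 780.272 − 510.326 = 269.946; SEM = √269.946 = 16.430.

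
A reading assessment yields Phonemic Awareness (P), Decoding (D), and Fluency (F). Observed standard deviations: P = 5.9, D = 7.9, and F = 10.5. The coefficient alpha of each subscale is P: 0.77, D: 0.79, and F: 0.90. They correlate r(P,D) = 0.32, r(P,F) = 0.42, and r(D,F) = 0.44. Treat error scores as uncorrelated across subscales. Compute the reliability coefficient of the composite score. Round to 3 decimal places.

Var(P+D+F) = 5.9² + 7.9² + 10.5² + 2·[5.9·7.9·0.32 + 5.9·10.5·0.42 + 7.9·10.5·0.44] = 207.47 + 154.864 = 362.334.
Under uncorrelated errors the observed covariances equal the true-score covariances, so only the own-variance terms attenuate.
True-score variance = [5.9²·0.77 + 7.9²·0.79 + 10.5²·0.90] + 154.864 = 175.333 + 154.864 = 330.197.
Reliability = 330.197 / 362.334 = 0.911.

0.911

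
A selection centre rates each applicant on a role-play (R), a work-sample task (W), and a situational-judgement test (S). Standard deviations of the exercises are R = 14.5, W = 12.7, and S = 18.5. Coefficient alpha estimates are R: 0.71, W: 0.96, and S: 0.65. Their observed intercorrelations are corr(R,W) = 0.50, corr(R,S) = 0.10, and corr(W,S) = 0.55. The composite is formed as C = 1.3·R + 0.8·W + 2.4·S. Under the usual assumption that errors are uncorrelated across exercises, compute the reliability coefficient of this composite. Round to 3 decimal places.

0.757

Var(C) = 1.3²·14.5² + 0.8²·12.7² + 2.4²·18.5² + 2·[1.04·14.5·12.7·0.50 + 3.12·14.5·18.5·0.10 + 1.92·12.7·18.5·0.55] = 2429.91 + 855.118 = 3285.03.
Because errors are independent across components, Cov(Tᵢ,Tⱼ) = Cov(Xᵢ,Xⱼ); the off-diagonal part of the true-score variance is the same as above.
True-score variance = [1.3²·14.5²·0.71 + 0.8²·12.7²·0.96 + 2.4²·18.5²·0.65] + 855.118 = 1632.76 + 855.118 = 2487.88.
Reliability = 2487.88 / 3285.03 = 0.757.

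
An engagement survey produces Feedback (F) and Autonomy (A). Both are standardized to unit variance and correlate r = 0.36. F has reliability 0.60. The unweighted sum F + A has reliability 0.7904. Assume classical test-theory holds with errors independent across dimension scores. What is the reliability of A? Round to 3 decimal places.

0.830

Var(F+A) = 2 + 2·0.36 = 2.720.
True-score variance = ρ_F + ρ_A + 2·0.36, so 0.7904 = (0.60 + ρ_A + 0.72) / 2.720.
ρ_A = 0.7904·2.720 − 0.60 − 0.72 = 0.830.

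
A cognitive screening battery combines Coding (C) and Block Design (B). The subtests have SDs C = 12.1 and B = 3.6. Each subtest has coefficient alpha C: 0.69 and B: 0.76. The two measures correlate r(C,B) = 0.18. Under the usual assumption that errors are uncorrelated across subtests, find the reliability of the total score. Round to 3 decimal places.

Var(C+B) = 12.1² + 3.6² + 2·[12.1·3.6·0.18] = 159.37 + 15.6816 = 175.052.
Under uncorrelated errors the observed covariances equal the true-score covariances, so only the own-variance terms attenuate.
True-score variance = [12.1²·0.69 + 3.6²·0.76] + 15.6816 = 110.872 + 15.6816 = 126.554.
Reliability = 126.554 / 175.052 = 0.723.

0.723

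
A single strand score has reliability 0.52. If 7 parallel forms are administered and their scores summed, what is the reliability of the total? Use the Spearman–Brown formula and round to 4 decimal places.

0.8835

ρ_k = kρ / (1 + (k−1)ρ) = 7·0.52 / (1 + 6·0.52) = 3.640 / 4.120 = 0.8835.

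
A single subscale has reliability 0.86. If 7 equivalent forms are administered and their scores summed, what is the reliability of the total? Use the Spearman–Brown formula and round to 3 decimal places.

ρ_k = kρ / (1 + (k−1)ρ) = 7·0.86 / (1 + 6·0.86) = 6.020 / 6.160 = 0.977.

0.977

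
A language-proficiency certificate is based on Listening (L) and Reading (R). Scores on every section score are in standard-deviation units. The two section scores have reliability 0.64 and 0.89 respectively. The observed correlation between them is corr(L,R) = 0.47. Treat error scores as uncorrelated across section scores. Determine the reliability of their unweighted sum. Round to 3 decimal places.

0.840

Var(L+R) = 2 + 2·[0.47] = 2 + 0.94 = 2.94.
Because errors are independent across components, Cov(Tᵢ,Tⱼ) = Cov(Xᵢ,Xⱼ); the off-diagonal part of the true-score variance is the same as above.
True-score variance = [0.64 + 0.89] + 0.94 = 1.53 + 0.94 = 2.47.
Reliability = 2.47 / 2.94 = 0.840.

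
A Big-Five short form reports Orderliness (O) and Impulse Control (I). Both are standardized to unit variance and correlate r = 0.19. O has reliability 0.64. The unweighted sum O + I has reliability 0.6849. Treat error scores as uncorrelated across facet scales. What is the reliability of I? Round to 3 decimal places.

Var(O+I) = 2 + 2·0.19 = 2.380.
True-score variance = ρ_O + ρ_I + 2·0.19, so 0.6849 = (0.64 + ρ_I + 0.38) / 2.380.
ρ_I = 0.6849·2.380 − 0.64 − 0.38 = 0.610.

0.610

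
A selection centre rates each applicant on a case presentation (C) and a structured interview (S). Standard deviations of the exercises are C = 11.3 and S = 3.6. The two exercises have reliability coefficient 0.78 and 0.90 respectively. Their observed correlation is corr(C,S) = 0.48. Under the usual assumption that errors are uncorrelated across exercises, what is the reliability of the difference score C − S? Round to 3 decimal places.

Var(C−S) = 11.3² + 3.6² − 2·11.3·3.6·0.48 = 140.65 − 39.0528 = 101.597.
With uncorrelated errors the cross-covariances are all true-score covariance, so they carry over unchanged; only the diagonal terms shrink to ρᵢσᵢ².
True-score variance = [11.3²·0.78 + 3.6²·0.90] − 39.0528 = 111.262 − 39.0528 = 72.2094.
Reliability = 72.2094 / 101.597 = 0.711.

0.711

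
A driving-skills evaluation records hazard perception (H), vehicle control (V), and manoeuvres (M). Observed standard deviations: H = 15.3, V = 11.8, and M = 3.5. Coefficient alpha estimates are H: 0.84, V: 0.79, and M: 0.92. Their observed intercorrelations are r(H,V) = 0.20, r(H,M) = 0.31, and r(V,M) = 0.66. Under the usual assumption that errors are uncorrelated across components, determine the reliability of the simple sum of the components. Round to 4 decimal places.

Var(H+V+M) = 15.3² + 11.8² + 3.5² + 2·[15.3·11.8·0.20 + 15.3·3.5·0.31 + 11.8·3.5·0.66] = 385.58 + 159.933 = 545.513.
Under uncorrelated errors the observed covariances equal the true-score covariances, so only the own-variance terms attenuate.
True-score variance = [15.3²·0.84 + 11.8²·0.79 + 3.5²·0.92] + 159.933 = 317.905 + 159.933 = 477.838.
Reliability = 477.838 / 545.513 = 0.8759.

0.8759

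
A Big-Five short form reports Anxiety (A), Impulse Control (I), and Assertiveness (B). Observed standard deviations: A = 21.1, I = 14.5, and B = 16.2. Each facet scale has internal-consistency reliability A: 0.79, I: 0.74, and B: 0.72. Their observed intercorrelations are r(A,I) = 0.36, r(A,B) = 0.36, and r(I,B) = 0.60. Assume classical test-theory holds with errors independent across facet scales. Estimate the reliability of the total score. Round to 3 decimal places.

0.867

Var(A+I+B) = 21.1² + 14.5² + 16.2² + 2·[21.1·14.5·0.36 + 21.1·16.2·0.36 + 14.5·16.2·0.60] = 917.9 + 748.274 = 1666.17.
Under uncorrelated errors the observed covariances equal the true-score covariances, so only the own-variance terms attenuate.
True-score variance = [21.1²·0.79 + 14.5²·0.74 + 16.2²·0.72] + 748.274 = 696.258 + 748.274 = 1444.53.
Reliability = 1444.53 / 1666.17 = 0.867.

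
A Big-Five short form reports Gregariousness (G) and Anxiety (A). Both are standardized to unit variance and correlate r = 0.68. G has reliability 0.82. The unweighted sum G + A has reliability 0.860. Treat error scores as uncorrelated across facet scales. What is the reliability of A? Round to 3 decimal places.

0.710

Var(G+A) = 2 + 2·0.68 = 3.360.
True-score variance = ρ_G + ρ_A + 2·0.68, so 0.860 = (0.82 + ρ_A + 1.36) / 3.360.
ρ_A = 0.860·3.360 − 0.82 − 1.36 = 0.710.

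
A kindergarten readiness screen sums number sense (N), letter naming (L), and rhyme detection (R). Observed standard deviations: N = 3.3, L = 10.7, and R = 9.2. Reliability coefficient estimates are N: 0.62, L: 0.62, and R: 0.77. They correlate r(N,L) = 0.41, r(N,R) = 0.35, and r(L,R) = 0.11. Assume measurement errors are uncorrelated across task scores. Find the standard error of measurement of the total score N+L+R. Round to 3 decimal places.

8.192

Var(total) = 210.02 + 71.863 = 281.883.
True-score variance = 142.908 + 71.863 = 214.771, so reliability = 0.7619.
Error variance = 281.883 − 214.771 = 67.1116; SEM = √67.1116 = 8.192.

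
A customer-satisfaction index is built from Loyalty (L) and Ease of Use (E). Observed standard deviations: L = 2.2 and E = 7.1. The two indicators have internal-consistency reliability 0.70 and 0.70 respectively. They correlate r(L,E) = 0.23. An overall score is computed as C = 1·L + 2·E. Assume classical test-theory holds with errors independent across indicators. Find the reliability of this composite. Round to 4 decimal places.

Var(C) = 2.2² + 2²·7.1² + 2·[2·2.2·7.1·0.23] = 206.48 + 14.3704 = 220.85.
Under uncorrelated errors the observed covariances equal the true-score covariances, so only the own-variance terms attenuate.
True-score variance = [2.2²·0.70 + 2²·7.1²·0.70] + 14.3704 = 144.536 + 14.3704 = 158.906.
Reliability = 158.906 / 220.85 = 0.7195.

0.7195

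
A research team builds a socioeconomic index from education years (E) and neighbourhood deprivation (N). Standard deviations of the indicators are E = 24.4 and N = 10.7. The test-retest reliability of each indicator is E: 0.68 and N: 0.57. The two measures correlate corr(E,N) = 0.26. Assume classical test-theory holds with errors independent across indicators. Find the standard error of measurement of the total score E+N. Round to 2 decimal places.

Var(total) = 709.85 + 135.762 = 845.612.
True-score variance = 470.104 + 135.762 = 605.866, so reliability = 0.7165.
Error variance = 845.612 − 605.866 = 239.746; SEM = √239.746 = 15.48.

15.48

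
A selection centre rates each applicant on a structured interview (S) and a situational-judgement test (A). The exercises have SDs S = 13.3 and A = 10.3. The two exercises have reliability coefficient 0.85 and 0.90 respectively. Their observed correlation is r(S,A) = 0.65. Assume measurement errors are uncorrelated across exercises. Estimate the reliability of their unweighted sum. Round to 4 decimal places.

Var(S+A) = 13.3² + 10.3² + 2·[13.3·10.3·0.65] = 282.98 + 178.087 = 461.067.
Because errors are independent across components, Cov(Tᵢ,Tⱼ) = Cov(Xᵢ,Xⱼ); the off-diagonal part of the true-score variance is the same as above.
True-score variance = [13.3²·0.85 + 10.3²·0.90] + 178.087 = 245.838 + 178.087 = 423.925.
Reliability = 423.925 / 461.067 = 0.9194.

0.9194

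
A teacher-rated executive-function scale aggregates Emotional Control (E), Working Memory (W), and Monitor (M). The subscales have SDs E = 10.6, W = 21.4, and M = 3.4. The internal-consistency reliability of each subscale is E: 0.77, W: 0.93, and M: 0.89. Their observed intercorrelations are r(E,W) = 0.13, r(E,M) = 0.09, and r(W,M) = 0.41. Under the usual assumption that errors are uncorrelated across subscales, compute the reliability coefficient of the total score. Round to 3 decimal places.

0.916

Var(E+W+M) = 10.6² + 21.4² + 3.4² + 2·[10.6·21.4·0.13 + 10.6·3.4·0.09 + 21.4·3.4·0.41] = 581.88 + 125.129 = 707.009.
Because errors are independent across components, Cov(Tᵢ,Tⱼ) = Cov(Xᵢ,Xⱼ); the off-diagonal part of the true-score variance is the same as above.
True-score variance = [10.6²·0.77 + 21.4²·0.93 + 3.4²·0.89] + 125.129 = 522.708 + 125.129 = 647.837.
Reliability = 647.837 / 707.009 = 0.916.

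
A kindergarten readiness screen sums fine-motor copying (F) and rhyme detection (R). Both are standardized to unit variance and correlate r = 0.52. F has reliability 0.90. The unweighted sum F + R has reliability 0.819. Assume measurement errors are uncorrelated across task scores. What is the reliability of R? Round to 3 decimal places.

0.550

Var(F+R) = 2 + 2·0.52 = 3.040.
True-score variance = ρ_F + ρ_R + 2·0.52, so 0.819 = (0.90 + ρ_R + 1.04) / 3.040.
ρ_R = 0.819·3.040 − 0.90 − 1.04 = 0.550.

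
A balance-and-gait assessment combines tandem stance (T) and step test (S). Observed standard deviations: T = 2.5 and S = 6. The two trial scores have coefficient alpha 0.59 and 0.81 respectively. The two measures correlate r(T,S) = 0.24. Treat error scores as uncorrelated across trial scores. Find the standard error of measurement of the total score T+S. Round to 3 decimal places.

3.066

Var(total) = 42.25 + 7.2 = 49.45.
True-score variance = 32.8475 + 7.2 = 40.0475, so reliability = 0.8099.
Error variance = 49.45 − 40.0475 = 9.4025; SEM = √9.4025 = 3.066.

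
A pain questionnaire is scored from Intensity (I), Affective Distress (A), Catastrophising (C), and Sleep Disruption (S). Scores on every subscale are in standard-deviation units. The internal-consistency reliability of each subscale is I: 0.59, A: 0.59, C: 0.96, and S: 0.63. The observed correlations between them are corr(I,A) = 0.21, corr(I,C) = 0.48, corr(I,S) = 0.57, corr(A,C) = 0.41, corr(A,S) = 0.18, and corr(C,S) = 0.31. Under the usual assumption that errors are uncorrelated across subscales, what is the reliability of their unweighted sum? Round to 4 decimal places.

0.8522

Var(I+A+C+S) = 4 + 2·[0.21 + 0.48 + 0.57 + 0.41 + 0.18 + 0.31] = 4 + 4.32 = 8.32.
Because errors are independent across components, Cov(Tᵢ,Tⱼ) = Cov(Xᵢ,Xⱼ); the off-diagonal part of the true-score variance is the same as above.
True-score variance = [0.59 + 0.59 + 0.96 + 0.63] + 4.32 = 2.77 + 4.32 = 7.09.
Reliability = 7.09 / 8.32 = 0.8522.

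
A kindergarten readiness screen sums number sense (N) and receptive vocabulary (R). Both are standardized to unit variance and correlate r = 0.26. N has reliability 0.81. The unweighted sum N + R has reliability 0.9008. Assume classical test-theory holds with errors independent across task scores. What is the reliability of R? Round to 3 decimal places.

0.940

Var(N+R) = 2 + 2·0.26 = 2.520.
True-score variance = ρ_N + ρ_R + 2·0.26, so 0.9008 = (0.81 + ρ_R + 0.52) / 2.520.
ρ_R = 0.9008·2.520 − 0.81 − 0.52 = 0.940.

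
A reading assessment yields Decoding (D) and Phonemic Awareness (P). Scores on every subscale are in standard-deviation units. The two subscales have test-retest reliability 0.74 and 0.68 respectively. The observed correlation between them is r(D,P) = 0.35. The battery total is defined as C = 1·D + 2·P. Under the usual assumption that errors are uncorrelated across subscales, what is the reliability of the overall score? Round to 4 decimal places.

0.7594

Var(C) = 1 + 2² + 2·[2·0.35] = 5 + 1.4 = 6.4.
Under uncorrelated errors the observed covariances equal the true-score covariances, so only the own-variance terms attenuate.
True-score variance = [0.74 + 2²·0.68] + 1.4 = 3.46 + 1.4 = 4.86.
Reliability = 4.86 / 6.4 = 0.7594.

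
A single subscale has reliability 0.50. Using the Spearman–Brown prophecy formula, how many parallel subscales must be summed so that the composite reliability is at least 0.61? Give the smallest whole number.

k ≥ ρ*(1−ρ₁)/(ρ₁(1−ρ*)) = 0.61·0.50 / (0.50·0.39) = 1.564.
Smallest integer k = 2.

2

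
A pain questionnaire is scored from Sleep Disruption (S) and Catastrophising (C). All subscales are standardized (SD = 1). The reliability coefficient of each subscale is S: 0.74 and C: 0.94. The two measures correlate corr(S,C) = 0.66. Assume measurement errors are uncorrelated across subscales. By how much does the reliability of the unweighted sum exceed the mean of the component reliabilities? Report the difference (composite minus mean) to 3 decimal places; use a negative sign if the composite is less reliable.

Var(sum) = 2 + 1.32 = 3.32; true-score variance = 1.68 + 1.32 = 3; composite reliability = 0.9036.
Mean component reliability = 0.8400.
Difference = 0.9036 − 0.8400 = 0.064.

0.064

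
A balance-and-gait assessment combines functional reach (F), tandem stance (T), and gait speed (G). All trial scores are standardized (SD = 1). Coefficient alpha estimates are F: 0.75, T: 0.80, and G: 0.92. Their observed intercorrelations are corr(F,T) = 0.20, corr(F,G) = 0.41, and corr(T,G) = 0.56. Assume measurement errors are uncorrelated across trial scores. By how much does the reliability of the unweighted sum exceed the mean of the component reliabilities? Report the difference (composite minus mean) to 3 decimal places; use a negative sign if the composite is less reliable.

Var(sum) = 3 + 2.34 = 5.34; true-score variance = 2.47 + 2.34 = 4.81; composite reliability = 0.9007.
Mean component reliability = 0.8233.
Difference = 0.9007 − 0.8233 = 0.077.

0.077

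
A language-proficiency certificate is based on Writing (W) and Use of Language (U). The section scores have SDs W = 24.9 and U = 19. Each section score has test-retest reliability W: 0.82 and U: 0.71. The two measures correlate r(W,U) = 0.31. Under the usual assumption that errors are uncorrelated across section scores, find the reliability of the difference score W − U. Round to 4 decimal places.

Var(W−U) = 24.9² + 19² − 2·24.9·19·0.31 = 981.01 − 293.322 = 687.688.
Because errors are independent across components, Cov(Tᵢ,Tⱼ) = Cov(Xᵢ,Xⱼ); the off-diagonal part of the true-score variance is the same as above.
True-score variance = [24.9²·0.82 + 19²·0.71] − 293.322 = 764.718 − 293.322 = 471.396.
Reliability = 471.396 / 687.688 = 0.6855.

0.6855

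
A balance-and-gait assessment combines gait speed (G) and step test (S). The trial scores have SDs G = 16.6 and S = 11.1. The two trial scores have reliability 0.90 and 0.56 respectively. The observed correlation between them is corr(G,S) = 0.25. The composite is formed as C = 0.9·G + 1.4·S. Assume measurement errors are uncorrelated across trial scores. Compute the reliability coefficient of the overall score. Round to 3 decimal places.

Var(C) = 0.9²·16.6² + 1.4²·11.1² + 2·[1.26·16.6·11.1·0.25] = 464.695 + 116.084 = 580.779.
With uncorrelated errors the cross-covariances are all true-score covariance, so they carry over unchanged; only the diagonal terms shrink to ρᵢσᵢ².
True-score variance = [0.9²·16.6²·0.90 + 1.4²·11.1²·0.56] + 116.084 = 336.119 + 116.084 = 452.202.
Reliability = 452.202 / 580.779 = 0.779.

0.779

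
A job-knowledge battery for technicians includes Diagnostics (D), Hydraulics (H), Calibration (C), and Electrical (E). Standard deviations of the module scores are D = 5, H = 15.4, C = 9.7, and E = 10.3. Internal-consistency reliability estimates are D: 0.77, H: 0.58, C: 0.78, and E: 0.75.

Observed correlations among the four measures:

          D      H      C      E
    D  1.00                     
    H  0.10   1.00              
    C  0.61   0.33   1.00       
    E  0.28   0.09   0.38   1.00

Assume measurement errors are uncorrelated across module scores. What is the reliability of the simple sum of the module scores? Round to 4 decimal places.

Var(D+H+C+E) = 5² + 15.4² + 9.7² + 10.3² + 2·[5·15.4·0.10 + 5·9.7·0.61 + 5·10.3·0.28 + 15.4·9.7·0.33 + 15.4·10.3·0.09 + 9.7·10.3·0.38] = 462.34 + 306.484 = 768.824.
Because errors are independent across components, Cov(Tᵢ,Tⱼ) = Cov(Xᵢ,Xⱼ); the off-diagonal part of the true-score variance is the same as above.
True-score variance = [5²·0.77 + 15.4²·0.58 + 9.7²·0.78 + 10.3²·0.75] + 306.484 = 309.761 + 306.484 = 616.245.
Reliability = 616.245 / 768.824 = 0.8015.

0.8015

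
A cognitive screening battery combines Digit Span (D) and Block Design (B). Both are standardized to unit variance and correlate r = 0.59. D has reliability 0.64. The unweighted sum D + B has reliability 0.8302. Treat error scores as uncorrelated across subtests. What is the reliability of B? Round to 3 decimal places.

Var(D+B) = 2 + 2·0.59 = 3.180.
True-score variance = ρ_D + ρ_B + 2·0.59, so 0.8302 = (0.64 + ρ_B + 1.18) / 3.180.
ρ_B = 0.8302·3.180 − 0.64 − 1.18 = 0.820.

0.820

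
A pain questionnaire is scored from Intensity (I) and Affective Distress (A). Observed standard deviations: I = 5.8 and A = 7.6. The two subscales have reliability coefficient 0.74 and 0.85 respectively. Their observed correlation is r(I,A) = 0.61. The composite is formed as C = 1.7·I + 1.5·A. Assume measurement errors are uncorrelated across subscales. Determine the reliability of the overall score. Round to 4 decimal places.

0.8771

Var(C) = 1.7²·5.8² + 1.5²·7.6² + 2·[2.55·5.8·7.6·0.61] = 227.18 + 137.133 = 364.312.
Because errors are independent across components, Cov(Tᵢ,Tⱼ) = Cov(Xᵢ,Xⱼ); the off-diagonal part of the true-score variance is the same as above.
True-score variance = [1.7²·5.8²·0.74 + 1.5²·7.6²·0.85] + 137.133 = 182.409 + 137.133 = 319.541.
Reliability = 319.541 / 364.312 = 0.8771.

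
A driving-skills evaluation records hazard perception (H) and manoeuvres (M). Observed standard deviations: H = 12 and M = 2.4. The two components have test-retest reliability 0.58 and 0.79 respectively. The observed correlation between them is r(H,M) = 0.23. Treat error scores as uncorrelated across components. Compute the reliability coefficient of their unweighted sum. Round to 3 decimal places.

Var(H+M) = 12² + 2.4² + 2·[12·2.4·0.23] = 149.76 + 13.248 = 163.008.
Because errors are independent across components, Cov(Tᵢ,Tⱼ) = Cov(Xᵢ,Xⱼ); the off-diagonal part of the true-score variance is the same as above.
True-score variance = [12²·0.58 + 2.4²·0.79] + 13.248 = 88.0704 + 13.248 = 101.318.
Reliability = 101.318 / 163.008 = 0.622.

0.622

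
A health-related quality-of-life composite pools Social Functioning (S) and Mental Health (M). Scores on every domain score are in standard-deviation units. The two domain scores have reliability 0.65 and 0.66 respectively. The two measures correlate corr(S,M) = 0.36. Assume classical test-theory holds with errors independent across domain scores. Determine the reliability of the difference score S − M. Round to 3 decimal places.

Var(S−M) = 1 + 1 − 2·0.36 = 2 − 0.72 = 1.28.
Under uncorrelated errors the observed covariances equal the true-score covariances, so only the own-variance terms attenuate.
True-score variance = [0.65 + 0.66] − 0.72 = 1.31 − 0.72 = 0.59.
Reliability = 0.59 / 1.28 = 0.461.

0.461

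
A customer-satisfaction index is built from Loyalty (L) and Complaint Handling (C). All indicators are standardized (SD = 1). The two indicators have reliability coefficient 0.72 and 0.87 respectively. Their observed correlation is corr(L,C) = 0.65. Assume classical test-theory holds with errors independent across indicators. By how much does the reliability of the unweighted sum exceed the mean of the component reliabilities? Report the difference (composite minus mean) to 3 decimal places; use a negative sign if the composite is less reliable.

Var(sum) = 2 + 1.3 = 3.3; true-score variance = 1.59 + 1.3 = 2.89; composite reliability = 0.8758.
Mean component reliability = 0.7950.
Difference = 0.8758 − 0.7950 = 0.081.

0.081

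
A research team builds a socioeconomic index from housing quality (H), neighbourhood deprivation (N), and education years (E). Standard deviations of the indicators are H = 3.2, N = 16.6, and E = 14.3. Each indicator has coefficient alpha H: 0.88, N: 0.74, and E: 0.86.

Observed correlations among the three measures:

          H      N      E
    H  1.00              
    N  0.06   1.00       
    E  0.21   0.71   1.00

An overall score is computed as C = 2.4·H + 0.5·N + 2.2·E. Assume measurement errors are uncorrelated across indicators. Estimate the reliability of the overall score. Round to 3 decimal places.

Var(C) = 2.4²·3.2² + 0.5²·16.6² + 2.2²·14.3² + 2·[1.2·3.2·16.6·0.06 + 5.28·3.2·14.3·0.21 + 1.1·16.6·14.3·0.71] = 1117.6 + 479.914 = 1597.52.
Under uncorrelated errors the observed covariances equal the true-score covariances, so only the own-variance terms attenuate.
True-score variance = [2.4²·3.2²·0.88 + 0.5²·16.6²·0.74 + 2.2²·14.3²·0.86] + 479.914 = 954.052 + 479.914 = 1433.97.
Reliability = 1433.97 / 1597.52 = 0.898.

0.898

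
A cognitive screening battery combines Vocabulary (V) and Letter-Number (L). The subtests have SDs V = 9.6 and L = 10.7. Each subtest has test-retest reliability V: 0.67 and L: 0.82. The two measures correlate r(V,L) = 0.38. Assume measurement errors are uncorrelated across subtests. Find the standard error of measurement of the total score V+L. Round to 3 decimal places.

7.143

Var(total) = 206.65 + 78.0672 = 284.717.
True-score variance = 155.629 + 78.0672 = 233.696, so reliability = 0.8208.
Error variance = 284.717 − 233.696 = 51.021; SEM = √51.021 = 7.143.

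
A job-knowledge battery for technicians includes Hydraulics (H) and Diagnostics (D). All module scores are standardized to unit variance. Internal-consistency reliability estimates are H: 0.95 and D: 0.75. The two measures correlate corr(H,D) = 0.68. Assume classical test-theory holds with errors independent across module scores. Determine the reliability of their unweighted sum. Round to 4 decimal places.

Var(H+D) = 2 + 2·[0.68] = 2 + 1.36 = 3.36.
Under uncorrelated errors the observed covariances equal the true-score covariances, so only the own-variance terms attenuate.
True-score variance = [0.95 + 0.75] + 1.36 = 1.7 + 1.36 = 3.06.
Reliability = 3.06 / 3.36 = 0.9107.

0.9107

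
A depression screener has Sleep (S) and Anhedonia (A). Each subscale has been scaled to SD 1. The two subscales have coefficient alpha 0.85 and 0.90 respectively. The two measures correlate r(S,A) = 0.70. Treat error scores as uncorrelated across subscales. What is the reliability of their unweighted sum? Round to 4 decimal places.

0.9265

Var(S+A) = 2 + 2·[0.70] = 2 + 1.4 = 3.4.
Under uncorrelated errors the observed covariances equal the true-score covariances, so only the own-variance terms attenuate.
True-score variance = [0.85 + 0.90] + 1.4 = 1.75 + 1.4 = 3.15.
Reliability = 3.15 / 3.4 = 0.9265.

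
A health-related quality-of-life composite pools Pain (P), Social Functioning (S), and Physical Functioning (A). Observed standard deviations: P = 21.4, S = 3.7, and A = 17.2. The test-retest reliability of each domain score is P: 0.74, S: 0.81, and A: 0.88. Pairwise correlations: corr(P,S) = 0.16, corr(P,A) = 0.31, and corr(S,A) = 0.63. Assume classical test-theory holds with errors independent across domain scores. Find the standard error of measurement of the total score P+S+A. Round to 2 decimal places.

12.54

Var(total) = 767.49 + 333.734 = 1101.22.
True-score variance = 610.318 + 333.734 = 944.052, so reliability = 0.8573.
Error variance = 1101.22 − 944.052 = 157.171; SEM = √157.171 = 12.54.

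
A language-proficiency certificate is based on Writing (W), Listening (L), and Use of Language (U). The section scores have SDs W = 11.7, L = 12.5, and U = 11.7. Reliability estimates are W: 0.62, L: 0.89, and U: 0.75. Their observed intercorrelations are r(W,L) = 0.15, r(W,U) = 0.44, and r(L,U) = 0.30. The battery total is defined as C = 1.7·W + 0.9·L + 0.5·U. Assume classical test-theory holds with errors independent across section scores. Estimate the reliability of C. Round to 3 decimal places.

0.774

Var(C) = 1.7²·11.7² + 0.9²·12.5² + 0.5²·11.7² + 2·[1.53·11.7·12.5·0.15 + 0.85·11.7·11.7·0.44 + 0.45·12.5·11.7·0.30] = 556.397 + 209.01 = 765.407.
Under uncorrelated errors the observed covariances equal the true-score covariances, so only the own-variance terms attenuate.
True-score variance = [1.7²·11.7²·0.62 + 0.9²·12.5²·0.89 + 0.5²·11.7²·0.75] + 209.01 = 383.587 + 209.01 = 592.597.
Reliability = 592.597 / 765.407 = 0.774.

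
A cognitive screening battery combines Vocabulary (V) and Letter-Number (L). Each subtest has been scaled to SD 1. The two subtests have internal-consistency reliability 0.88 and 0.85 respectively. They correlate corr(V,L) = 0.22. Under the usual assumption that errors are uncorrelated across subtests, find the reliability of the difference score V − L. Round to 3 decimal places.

0.827

Var(V−L) = 1 + 1 − 2·0.22 = 2 − 0.44 = 1.56.
Under uncorrelated errors the observed covariances equal the true-score covariances, so only the own-variance terms attenuate.
True-score variance = [0.88 + 0.85] − 0.44 = 1.73 − 0.44 = 1.29.
Reliability = 1.29 / 1.56 = 0.827.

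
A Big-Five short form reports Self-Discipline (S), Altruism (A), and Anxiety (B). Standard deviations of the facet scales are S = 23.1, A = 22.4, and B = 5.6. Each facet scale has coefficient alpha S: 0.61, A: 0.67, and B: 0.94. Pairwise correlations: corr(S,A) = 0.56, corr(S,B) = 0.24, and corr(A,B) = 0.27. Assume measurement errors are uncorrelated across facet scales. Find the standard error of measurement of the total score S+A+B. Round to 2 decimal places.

19.38

Var(total) = 1066.73 + 709.363 = 1776.09.
True-score variance = 691.16 + 709.363 = 1400.52, so reliability = 0.7885.
Error variance = 1776.09 − 1400.52 = 375.57; SEM = √375.57 = 19.38.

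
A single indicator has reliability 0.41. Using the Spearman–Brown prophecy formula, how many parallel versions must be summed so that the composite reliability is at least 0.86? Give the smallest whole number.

k ≥ ρ*(1−ρ₁)/(ρ₁(1−ρ*)) = 0.86·0.59 / (0.41·0.14) = 8.840.
Smallest integer k = 9.

9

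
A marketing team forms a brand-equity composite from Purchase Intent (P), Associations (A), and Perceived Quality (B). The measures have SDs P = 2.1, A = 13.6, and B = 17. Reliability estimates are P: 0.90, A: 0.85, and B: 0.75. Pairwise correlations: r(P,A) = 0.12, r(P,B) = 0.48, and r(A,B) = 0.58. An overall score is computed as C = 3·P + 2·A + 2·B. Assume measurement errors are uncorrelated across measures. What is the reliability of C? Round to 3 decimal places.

0.876

Var(C) = 3²·2.1² + 2²·13.6² + 2²·17² + 2·[6·2.1·13.6·0.12 + 6·2.1·17·0.48 + 4·13.6·17·0.58] = 1935.53 + 1319.53 = 3255.06.
Because errors are independent across components, Cov(Tᵢ,Tⱼ) = Cov(Xᵢ,Xⱼ); the off-diagonal part of the true-score variance is the same as above.
True-score variance = [3²·2.1²·0.90 + 2²·13.6²·0.85 + 2²·17²·0.75] + 1319.53 = 1531.58 + 1319.53 = 2851.11.
Reliability = 2851.11 / 3255.06 = 0.876.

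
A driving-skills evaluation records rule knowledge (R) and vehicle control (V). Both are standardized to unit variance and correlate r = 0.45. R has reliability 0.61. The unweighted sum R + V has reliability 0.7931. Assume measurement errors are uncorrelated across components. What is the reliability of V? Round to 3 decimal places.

Var(R+V) = 2 + 2·0.45 = 2.900.
True-score variance = ρ_R + ρ_V + 2·0.45, so 0.7931 = (0.61 + ρ_V + 0.90) / 2.900.
ρ_V = 0.7931·2.900 − 0.61 − 0.90 = 0.790.

0.790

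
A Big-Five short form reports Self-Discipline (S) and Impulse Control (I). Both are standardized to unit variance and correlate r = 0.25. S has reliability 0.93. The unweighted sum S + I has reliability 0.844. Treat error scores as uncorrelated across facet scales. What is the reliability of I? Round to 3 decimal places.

0.680

Var(S+I) = 2 + 2·0.25 = 2.500.
True-score variance = ρ_S + ρ_I + 2·0.25, so 0.844 = (0.93 + ρ_I + 0.50) / 2.500.
ρ_I = 0.844·2.500 − 0.93 − 0.50 = 0.680.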